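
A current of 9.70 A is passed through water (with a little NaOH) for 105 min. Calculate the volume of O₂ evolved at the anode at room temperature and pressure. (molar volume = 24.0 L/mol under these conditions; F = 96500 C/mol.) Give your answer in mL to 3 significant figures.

Charge passed = 9.70 × 6300 = 61110 C
Moles of electrons = 61110 / 96500 = 0.6333 mol
2H₂O → O₂ + 4H⁺ + 4e⁻, so n(O₂) = 0.6333 / 4 = 0.1583 mol
V = 0.1583 × 24.0 = 3.799 L
= 3800 mL

3800 mL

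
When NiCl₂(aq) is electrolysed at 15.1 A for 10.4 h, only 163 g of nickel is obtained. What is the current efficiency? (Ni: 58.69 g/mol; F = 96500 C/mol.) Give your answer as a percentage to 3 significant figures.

Q = 15.1 × 37440 = 5.653×10^5 C
n(e⁻) = 5.653×10^5 / 96500 = 5.858 mol
Ni²⁺ + 2e⁻ → Ni, so theoretical n(Ni) = 2.929 mol → 171.9 g
Efficiency = 163 / 171.9 = 0.9482 = 94.8%

94.8%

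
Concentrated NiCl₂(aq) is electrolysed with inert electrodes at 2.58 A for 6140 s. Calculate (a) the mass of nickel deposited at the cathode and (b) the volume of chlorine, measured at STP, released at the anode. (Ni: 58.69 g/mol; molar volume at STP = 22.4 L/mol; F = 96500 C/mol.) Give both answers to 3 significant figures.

Q = 2.58 × 6140 = 15840 C; n(e⁻) = 15840 / 96500 = 0.1641 mol
Cathode: Ni²⁺ + 2e⁻ → Ni → n(Ni) = 0.1641/2 = 0.08205 mol → 4.82 g
Anode: 2Cl⁻ → Cl₂ + 2e⁻ → n(Cl₂) = 0.1641/2 = 0.08205 mol → 1.84 L

4.82 g Ni; 1.84 L Cl₂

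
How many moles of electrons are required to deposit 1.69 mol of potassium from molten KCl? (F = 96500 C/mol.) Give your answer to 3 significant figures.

K⁺ + e⁻ → K, so n(e⁻) = 1 × 1.69 = 1.690 mol

1.69 mol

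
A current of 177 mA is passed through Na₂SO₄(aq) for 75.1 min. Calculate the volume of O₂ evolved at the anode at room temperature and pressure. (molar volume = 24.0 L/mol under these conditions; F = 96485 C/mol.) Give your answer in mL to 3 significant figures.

Q = 0.177 A × 4506 s = 797.6 C
Moles of electrons = 797.6 / 96485 = 0.008267 mol
2H₂O → O₂ + 4H⁺ + 4e⁻, so n(O₂) = 0.008267 / 4 = 0.002067 mol
V = 0.002067 × 24.0 = 0.04961 L
= 49.6 mL

49.6 mL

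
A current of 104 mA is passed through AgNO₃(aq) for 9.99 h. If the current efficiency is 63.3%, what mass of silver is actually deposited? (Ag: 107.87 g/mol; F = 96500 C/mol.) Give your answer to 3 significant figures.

2.65 g

Q = 0.104 × 35964 = 3740 C
n(e⁻) = 3740 / 96500 = 0.03876 mol
Ag⁺ + e⁻ → Ag, so theoretical m(Ag) = 0.03876 × 107.87 = 4.181 g
Actual mass = 63.3% × 4.181 = 2.65 g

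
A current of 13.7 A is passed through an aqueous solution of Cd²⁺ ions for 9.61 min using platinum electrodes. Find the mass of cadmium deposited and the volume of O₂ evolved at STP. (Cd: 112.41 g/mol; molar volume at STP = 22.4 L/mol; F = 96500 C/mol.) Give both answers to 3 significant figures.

Q = 13.7 × 576.6 = 7899 C; n(e⁻) = 7899 / 96500 = 0.08185 mol
Cathode: Cd²⁺ + 2e⁻ → Cd → n(Cd) = 0.08185/2 = 0.04093 mol → 4.60 g
Anode: 2H₂O → O₂ + 4H⁺ + 4e⁻ → n(O₂) = 0.08185/4 = 0.02046 mol → 0.458 L

4.60 g Cd; 0.458 L O₂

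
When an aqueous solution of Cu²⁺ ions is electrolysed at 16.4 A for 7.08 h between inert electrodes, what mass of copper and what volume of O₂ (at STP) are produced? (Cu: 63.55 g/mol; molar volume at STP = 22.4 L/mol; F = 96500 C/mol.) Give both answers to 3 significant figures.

Q = 16.4 × 25488 = 4.180×10^5 C; n(e⁻) = 4.180×10^5 / 96500 = 4.332 mol
Cathode: Cu²⁺ + 2e⁻ → Cu → n(Cu) = 4.332/2 = 2.166 mol → 138 g
Anode: 2H₂O → O₂ + 4H⁺ + 4e⁻ → n(O₂) = 4.332/4 = 1.083 mol → 24.3 L

138 g Cu; 24.3 L O₂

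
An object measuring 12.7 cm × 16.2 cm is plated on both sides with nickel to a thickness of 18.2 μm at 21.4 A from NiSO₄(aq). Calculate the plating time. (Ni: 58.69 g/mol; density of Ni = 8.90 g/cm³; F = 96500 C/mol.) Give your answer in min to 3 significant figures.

Plated area = 2 × 12.7 × 16.2 = 411.5 cm²
Volume = 411.5 × 18.2×10⁻⁴ cm = 0.7489 cm³
m(Ni) = 0.7489 × 8.90 = 6.665 g
n(Ni) = 6.665 / 58.69 = 0.1136 mol; n(e⁻) = 2 × 0.1136 = 0.2272 mol
Q = 0.2272 × 96500 = 21920 C
t = 21920 / 21.4 = 1024 s = 17.1 min

17.1 min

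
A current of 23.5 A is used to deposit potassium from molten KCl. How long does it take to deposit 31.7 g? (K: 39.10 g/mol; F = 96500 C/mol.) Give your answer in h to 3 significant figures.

0.925 h

n(K) = 31.7 / 39.10 = 0.8107 mol
K⁺ + e⁻ → K, so n(e⁻) = 0.8107 mol
Q = 0.8107 × 96500 = 78230 C
t = Q / I = 78230 / 23.5 = 3329 s = 0.925 h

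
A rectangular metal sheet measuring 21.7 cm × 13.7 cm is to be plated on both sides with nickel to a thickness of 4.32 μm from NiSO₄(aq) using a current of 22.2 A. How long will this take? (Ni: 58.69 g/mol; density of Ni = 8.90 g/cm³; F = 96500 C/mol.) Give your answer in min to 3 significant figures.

Plated area = 2 × 21.7 × 13.7 = 594.6 cm²
Volume = 594.6 × 4.32×10⁻⁴ cm = 0.2569 cm³
m(Ni) = 0.2569 × 8.90 = 2.286 g
n(Ni) = 2.286 / 58.69 = 0.03895 mol; n(e⁻) = 2 × 0.03895 = 0.07790 mol
Q = 0.07790 × 96500 = 7517 C
t = 7517 / 22.2 = 338.6 s = 5.64 min

5.64 min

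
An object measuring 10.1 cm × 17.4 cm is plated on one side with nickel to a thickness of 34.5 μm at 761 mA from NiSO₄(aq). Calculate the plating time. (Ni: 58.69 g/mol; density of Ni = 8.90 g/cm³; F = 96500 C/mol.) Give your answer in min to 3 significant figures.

389 min

Plated area = 10.1 × 17.4 = 175.7 cm²
Volume = 175.7 × 34.5×10⁻⁴ cm = 0.6062 cm³
m(Ni) = 0.6062 × 8.90 = 5.395 g
n(Ni) = 5.395 / 58.69 = 0.09192 mol; n(e⁻) = 2 × 0.09192 = 0.1838 mol
Q = 0.1838 × 96500 = 17740 C
t = 17740 / 0.761 = 23310 s = 389 min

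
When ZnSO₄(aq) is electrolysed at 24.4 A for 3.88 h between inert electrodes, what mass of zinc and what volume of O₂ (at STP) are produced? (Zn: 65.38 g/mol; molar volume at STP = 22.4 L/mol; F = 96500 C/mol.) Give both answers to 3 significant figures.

115 g Zn; 19.8 L O₂

Q = 24.4 × 13968 = 3.408×10^5 C; n(e⁻) = 3.408×10^5 / 96500 = 3.532 mol
Cathode: Zn²⁺ + 2e⁻ → Zn → n(Zn) = 3.532/2 = 1.766 mol → 115 g
Anode: 2H₂O → O₂ + 4H⁺ + 4e⁻ → n(O₂) = 3.532/4 = 0.8830 mol → 19.8 L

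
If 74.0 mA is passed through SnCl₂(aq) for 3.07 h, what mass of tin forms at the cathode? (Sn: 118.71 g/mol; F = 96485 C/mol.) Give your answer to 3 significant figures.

0.503 g

Q = 0.0740 A × 11052 s = 817.8 C
n(e⁻) = 817.8 / 96485 = 0.008476 mol
Sn²⁺ + 2e⁻ → Sn, so n(Sn) = 0.008476 / 2 = 0.004238 mol
m = 0.004238 × 118.71 = 0.503 g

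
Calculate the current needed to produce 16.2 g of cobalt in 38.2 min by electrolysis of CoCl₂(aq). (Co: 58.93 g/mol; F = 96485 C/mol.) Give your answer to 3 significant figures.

n(Co) = 16.2 / 58.93 = 0.2749 mol
Co²⁺ + 2e⁻ → Co, so n(e⁻) = 2 × 0.2749 = 0.5498 mol
Q = 0.5498 × 96485 = 53050 C
I = Q / t = 53050 / 2292 s = 23.1 A

23.1 A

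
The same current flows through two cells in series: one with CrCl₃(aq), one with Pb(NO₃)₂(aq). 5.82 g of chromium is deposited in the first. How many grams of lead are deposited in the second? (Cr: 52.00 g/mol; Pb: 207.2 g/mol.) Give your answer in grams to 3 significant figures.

n(Cr) = 5.82 / 52.00 = 0.1119 mol
Cr³⁺ + 3e⁻ → Cr, so n(e⁻) = 3 × 0.1119 = 0.3357 mol
In series, the same 0.3357 mol of electrons flows through the second cell.
Pb²⁺ + 2e⁻ → Pb, so n(Pb) = 0.3357 / 2 = 0.1679 mol
m(Pb) = 0.1679 × 207.2 = 34.8 g

34.8 g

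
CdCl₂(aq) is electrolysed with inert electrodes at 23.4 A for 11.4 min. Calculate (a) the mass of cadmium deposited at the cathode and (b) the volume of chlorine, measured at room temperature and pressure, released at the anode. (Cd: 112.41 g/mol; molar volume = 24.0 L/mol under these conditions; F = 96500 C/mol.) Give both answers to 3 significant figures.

Q = 23.4 × 684 = 16010 C; n(e⁻) = 16010 / 96500 = 0.1659 mol
Cathode: Cd²⁺ + 2e⁻ → Cd → n(Cd) = 0.1659/2 = 0.08295 mol → 9.32 g
Anode: 2Cl⁻ → Cl₂ + 2e⁻ → n(Cl₂) = 0.1659/2 = 0.08295 mol → 1.99 L

9.32 g Cd; 1.99 L Cl₂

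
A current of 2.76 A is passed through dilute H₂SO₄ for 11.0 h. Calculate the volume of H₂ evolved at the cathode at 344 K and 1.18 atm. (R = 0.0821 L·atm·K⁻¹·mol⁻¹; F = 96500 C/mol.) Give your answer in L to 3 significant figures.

Q = 2.76 A × 39600 s = 1.093×10^5 C
n(e⁻) = 1.093×10^5 / 96500 = 1.133 mol
2H⁺ + 2e⁻ → H₂, so n(H₂) = 1.133 / 2 = 0.5665 mol
V = nRT/P = 0.5665 × 0.0821 × 344 / 1.18 = 13.56 L

13.6 L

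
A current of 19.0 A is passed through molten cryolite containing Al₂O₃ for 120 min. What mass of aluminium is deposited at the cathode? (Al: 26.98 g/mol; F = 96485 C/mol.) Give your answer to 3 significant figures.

12.8 g

Charge passed = 19.0 × 7200 = 1.368×10^5 C
n(e⁻) = Q/F = 1.368×10^5/96485 = 1.418 mol
Al³⁺ + 3e⁻ → Al, so n(Al) = 1.418 / 3 = 0.4727 mol
m = 0.4727 × 26.98 = 12.8 g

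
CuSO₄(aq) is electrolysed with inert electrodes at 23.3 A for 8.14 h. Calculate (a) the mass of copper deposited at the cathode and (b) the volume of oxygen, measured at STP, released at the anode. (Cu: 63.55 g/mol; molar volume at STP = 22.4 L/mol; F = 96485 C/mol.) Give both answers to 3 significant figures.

Q = 23.3 × 29304 = 6.828×10^5 C; n(e⁻) = 6.828×10^5 / 96485 = 7.077 mol
Cathode: Cu²⁺ + 2e⁻ → Cu → n(Cu) = 7.077/2 = 3.539 mol → 225 g
Anode: 2H₂O → O₂ + 4H⁺ + 4e⁻ → n(O₂) = 7.077/4 = 1.769 mol → 39.6 L

225 g Cu; 39.6 L O₂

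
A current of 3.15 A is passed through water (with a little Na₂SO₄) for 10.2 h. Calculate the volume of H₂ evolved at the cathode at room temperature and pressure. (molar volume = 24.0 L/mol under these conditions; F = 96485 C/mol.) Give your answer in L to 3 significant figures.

Q = 3.15 A × 36720 s = 1.157×10^5 C
n(e⁻) = 1.157×10^5 / 96485 = 1.199 mol
2H⁺ + 2e⁻ → H₂, so n(H₂) = 1.199 / 2 = 0.5995 mol
V = 0.5995 × 24.0 = 14.39 L

14.4 L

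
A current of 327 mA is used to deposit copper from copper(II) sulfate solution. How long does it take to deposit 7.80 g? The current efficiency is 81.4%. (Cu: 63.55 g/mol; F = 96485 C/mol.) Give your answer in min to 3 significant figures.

n(Cu) = 7.80 / 63.55 = 0.1227 mol
Cu²⁺ + 2e⁻ → Cu, so n(e⁻) = 2 × 0.1227 = 0.2454 mol
Q = 0.2454 × 96485 / 0.814 = 29090 C
t = Q / I = 29090 / 0.327 = 88960 s = 1480 min

1480 min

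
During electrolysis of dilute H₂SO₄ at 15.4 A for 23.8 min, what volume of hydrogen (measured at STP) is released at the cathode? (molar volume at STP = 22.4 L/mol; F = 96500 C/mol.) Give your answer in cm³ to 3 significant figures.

Q = 15.4 A × 1428 s = 21990 C
n(e⁻) = Q/F = 21990/96500 = 0.2279 mol
2H⁺ + 2e⁻ → H₂, so n(H₂) = 0.2279 / 2 = 0.1140 mol
V = 0.1140 × 22.4 = 2.554 L
= 2550 cm³

2550 cm³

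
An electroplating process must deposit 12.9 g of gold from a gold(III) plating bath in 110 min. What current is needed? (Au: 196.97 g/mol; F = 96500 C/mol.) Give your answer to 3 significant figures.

2.87 A

n(Au) = 12.9 / 196.97 = 0.06549 mol
Au³⁺ + 3e⁻ → Au, so n(e⁻) = 3 × 0.06549 = 0.1965 mol
Q = 0.1965 × 96500 = 18960 C
I = Q / t = 18960 / 6600 s = 2.87 A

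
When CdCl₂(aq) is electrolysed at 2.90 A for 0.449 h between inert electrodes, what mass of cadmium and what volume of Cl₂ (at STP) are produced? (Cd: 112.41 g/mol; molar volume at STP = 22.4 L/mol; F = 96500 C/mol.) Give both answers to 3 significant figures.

2.73 g Cd; 0.544 L Cl₂

Q = 2.90 × 1616.4 = 4688 C; n(e⁻) = 4688 / 96500 = 0.04858 mol
Cathode: Cd²⁺ + 2e⁻ → Cd → n(Cd) = 0.04858/2 = 0.02429 mol → 2.73 g
Anode: 2Cl⁻ → Cl₂ + 2e⁻ → n(Cl₂) = 0.04858/2 = 0.02429 mol → 0.544 L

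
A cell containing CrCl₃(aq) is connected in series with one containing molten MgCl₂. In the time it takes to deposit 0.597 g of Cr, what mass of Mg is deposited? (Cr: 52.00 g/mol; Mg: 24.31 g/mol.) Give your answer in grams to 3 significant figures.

0.419 g

n(Cr) = 0.597 / 52.00 = 0.01148 mol
Cr³⁺ + 3e⁻ → Cr, so n(e⁻) = 3 × 0.01148 = 0.03444 mol
Same current for the same time ⇒ same n(e⁻) = 0.03444 mol in both cells.
Mg²⁺ + 2e⁻ → Mg, so n(Mg) = 0.03444 / 2 = 0.01722 mol
m(Mg) = 0.01722 × 24.31 = 0.419 g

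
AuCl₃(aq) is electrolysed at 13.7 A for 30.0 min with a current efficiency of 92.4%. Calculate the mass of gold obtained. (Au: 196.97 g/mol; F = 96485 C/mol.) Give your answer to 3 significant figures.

Q = 13.7 × 1800 = 24660 C
n(e⁻) = 24660 / 96485 = 0.2556 mol
Au³⁺ + 3e⁻ → Au, so theoretical m(Au) = 0.08520 × 196.97 = 16.78 g
Actual mass = 92.4% × 16.78 = 15.5 g

15.5 g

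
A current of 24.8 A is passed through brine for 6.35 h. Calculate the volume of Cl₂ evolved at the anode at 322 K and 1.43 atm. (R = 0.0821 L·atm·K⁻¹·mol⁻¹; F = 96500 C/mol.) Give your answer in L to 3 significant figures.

54.3 L

Charge passed = 24.8 × 22860 = 5.669×10^5 C
Moles of electrons = 5.669×10^5 / 96500 = 5.875 mol
2Cl⁻ → Cl₂ + 2e⁻, so n(Cl₂) = 5.875 / 2 = 2.938 mol
V = nRT/P = 2.938 × 0.0821 × 322 / 1.43 = 54.31 L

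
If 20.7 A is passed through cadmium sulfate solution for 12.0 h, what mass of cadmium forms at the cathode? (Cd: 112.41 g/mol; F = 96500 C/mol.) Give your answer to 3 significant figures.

521 g

Q = It = 20.7 × 43200 = 8.942×10^5 C
n(e⁻) = Q/F = 8.942×10^5/96500 = 9.266 mol
Cd²⁺ + 2e⁻ → Cd, so n(Cd) = 9.266 / 2 = 4.633 mol
m = 4.633 × 112.41 = 521 g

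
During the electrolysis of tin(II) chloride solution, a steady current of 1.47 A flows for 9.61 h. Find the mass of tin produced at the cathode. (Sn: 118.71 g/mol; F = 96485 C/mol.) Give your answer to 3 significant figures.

31.3 g

Charge passed = 1.47 × 34596 = 50860 C
Moles of electrons = 50860 / 96485 = 0.5271 mol
Sn²⁺ + 2e⁻ → Sn, so n(Sn) = 0.5271 / 2 = 0.2636 mol
m = 0.2636 × 118.71 = 31.3 g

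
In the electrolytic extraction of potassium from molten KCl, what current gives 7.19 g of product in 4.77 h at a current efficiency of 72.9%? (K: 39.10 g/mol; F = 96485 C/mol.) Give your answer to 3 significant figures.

n(K) = 7.19 / 39.10 = 0.1839 mol
K⁺ + e⁻ → K, so n(e⁻) = 0.1839 mol
Q = 0.1839 × 96485 / 0.729 = 24340 C
I = Q / t = 24340 / 17172 s = 1.42 A

1.42 A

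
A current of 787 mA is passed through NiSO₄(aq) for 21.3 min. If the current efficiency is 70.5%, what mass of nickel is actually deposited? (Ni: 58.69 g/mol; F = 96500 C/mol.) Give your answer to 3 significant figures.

Q = 0.787 × 1278 = 1006 C
n(e⁻) = 1006 / 96500 = 0.01042 mol
Ni²⁺ + 2e⁻ → Ni, so theoretical m(Ni) = 0.005210 × 58.69 = 0.3058 g
Actual mass = 70.5% × 0.3058 = 0.216 g

0.216 g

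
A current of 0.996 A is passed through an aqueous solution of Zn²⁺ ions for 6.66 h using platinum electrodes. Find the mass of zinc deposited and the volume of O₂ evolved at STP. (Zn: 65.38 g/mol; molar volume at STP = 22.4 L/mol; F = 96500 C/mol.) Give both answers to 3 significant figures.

Q = 0.996 × 23976 = 23880 C; n(e⁻) = 23880 / 96500 = 0.2475 mol
Cathode: Zn²⁺ + 2e⁻ → Zn → n(Zn) = 0.2475/2 = 0.1238 mol → 8.09 g
Anode: 2H₂O → O₂ + 4H⁺ + 4e⁻ → n(O₂) = 0.2475/4 = 0.06188 mol → 1.39 L

8.09 g Zn; 1.39 L O₂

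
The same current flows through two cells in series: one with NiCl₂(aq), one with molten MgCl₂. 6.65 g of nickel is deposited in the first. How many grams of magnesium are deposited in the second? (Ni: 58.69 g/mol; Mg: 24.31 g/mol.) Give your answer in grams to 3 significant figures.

n(Ni) = 6.65 / 58.69 = 0.1133 mol
Ni²⁺ + 2e⁻ → Ni, so n(e⁻) = 2 × 0.1133 = 0.2266 mol
Same current for the same time ⇒ same n(e⁻) = 0.2266 mol in both cells.
Mg²⁺ + 2e⁻ → Mg, so n(Mg) = 0.2266 / 2 = 0.1133 mol
m(Mg) = 0.1133 × 24.31 = 2.75 g

2.75 g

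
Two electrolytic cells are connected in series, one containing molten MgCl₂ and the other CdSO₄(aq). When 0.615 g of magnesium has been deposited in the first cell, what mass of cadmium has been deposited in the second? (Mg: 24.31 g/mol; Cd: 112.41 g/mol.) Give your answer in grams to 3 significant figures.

2.84 g

n(Mg) = 0.615 / 24.31 = 0.02530 mol
Mg²⁺ + 2e⁻ → Mg, so n(e⁻) = 2 × 0.02530 = 0.05060 mol
The cells are in series, so the same charge (and hence the same n(e⁻) = 0.05060 mol) passes through both.
Cd²⁺ + 2e⁻ → Cd, so n(Cd) = 0.05060 / 2 = 0.02530 mol
m(Cd) = 0.02530 × 112.41 = 2.84 g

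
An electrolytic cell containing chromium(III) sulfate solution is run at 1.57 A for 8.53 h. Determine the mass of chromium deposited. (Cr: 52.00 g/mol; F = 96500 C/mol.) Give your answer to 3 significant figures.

8.66 g

Q = It = 1.57 × 30708 = 48210 C
n(e⁻) = Q/F = 48210/96500 = 0.4996 mol
Cr³⁺ + 3e⁻ → Cr, so n(Cr) = 0.4996 / 3 = 0.1665 mol
m = 0.1665 × 52.00 = 8.66 g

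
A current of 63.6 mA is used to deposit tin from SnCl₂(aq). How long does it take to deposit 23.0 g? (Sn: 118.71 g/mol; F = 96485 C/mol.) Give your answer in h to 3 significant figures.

163 h

n(Sn) = 23.0 / 118.71 = 0.1937 mol
Sn²⁺ + 2e⁻ → Sn, so n(e⁻) = 2 × 0.1937 = 0.3874 mol
Q = 0.3874 × 96485 = 37380 C
t = Q / I = 37380 / 0.0636 = 5.877×10^5 s = 163 h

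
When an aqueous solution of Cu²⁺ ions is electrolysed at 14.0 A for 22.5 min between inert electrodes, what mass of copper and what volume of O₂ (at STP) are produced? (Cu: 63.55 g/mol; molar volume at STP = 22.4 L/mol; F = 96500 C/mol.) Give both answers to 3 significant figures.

Q = 14.0 × 1350 = 18900 C; n(e⁻) = 18900 / 96500 = 0.1959 mol
Cathode: Cu²⁺ + 2e⁻ → Cu → n(Cu) = 0.1959/2 = 0.09795 mol → 6.22 g
Anode: 2H₂O → O₂ + 4H⁺ + 4e⁻ → n(O₂) = 0.1959/4 = 0.04898 mol → 1.10 L

6.22 g Cu; 1.10 L O₂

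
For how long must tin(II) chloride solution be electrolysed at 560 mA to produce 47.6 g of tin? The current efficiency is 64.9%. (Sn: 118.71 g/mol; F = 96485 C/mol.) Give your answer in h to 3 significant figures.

59.1 h

n(Sn) = 47.6 / 118.71 = 0.4010 mol
Sn²⁺ + 2e⁻ → Sn, so n(e⁻) = 2 × 0.4010 = 0.8020 mol
Q = 0.8020 × 96485 / 0.649 = 1.192×10^5 C
t = Q / I = 1.192×10^5 / 0.560 = 2.129×10^5 s = 59.1 h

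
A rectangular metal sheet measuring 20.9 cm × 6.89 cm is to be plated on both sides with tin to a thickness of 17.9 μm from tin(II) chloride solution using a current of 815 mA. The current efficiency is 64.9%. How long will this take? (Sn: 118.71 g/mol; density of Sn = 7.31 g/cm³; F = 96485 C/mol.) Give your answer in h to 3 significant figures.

3.22 h

Plated area = 2 × 20.9 × 6.89 = 288.0 cm²
Volume = 288.0 × 17.9×10⁻⁴ cm = 0.5155 cm³
m(Sn) = 0.5155 × 7.31 = 3.768 g
n(Sn) = 3.768 / 118.71 = 0.03174 mol; n(e⁻) = 2 × 0.03174 = 0.06348 mol
Q = 0.06348 × 96485 / 0.649 = 9437 C
t = 9437 / 0.815 = 11580 s = 3.22 h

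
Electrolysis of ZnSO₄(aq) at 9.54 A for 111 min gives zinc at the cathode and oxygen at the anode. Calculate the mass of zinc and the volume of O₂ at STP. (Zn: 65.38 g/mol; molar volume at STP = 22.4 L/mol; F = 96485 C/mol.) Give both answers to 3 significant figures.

21.5 g Zn; 3.69 L O₂

Q = 9.54 × 6660 = 63540 C; n(e⁻) = 63540 / 96485 = 0.6585 mol
Cathode: Zn²⁺ + 2e⁻ → Zn → n(Zn) = 0.6585/2 = 0.3293 mol → 21.5 g
Anode: 2H₂O → O₂ + 4H⁺ + 4e⁻ → n(O₂) = 0.6585/4 = 0.1646 mol → 3.69 L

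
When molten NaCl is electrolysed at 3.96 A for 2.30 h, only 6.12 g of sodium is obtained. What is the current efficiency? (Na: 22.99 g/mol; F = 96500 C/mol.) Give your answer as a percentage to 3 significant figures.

78.3%

Q = 3.96 × 8280 = 32790 C
n(e⁻) = 32790 / 96500 = 0.3398 mol
Na⁺ + e⁻ → Na, so theoretical n(Na) = 0.3398 mol → 7.812 g
Efficiency = 6.12 / 7.812 = 0.7834 = 78.3%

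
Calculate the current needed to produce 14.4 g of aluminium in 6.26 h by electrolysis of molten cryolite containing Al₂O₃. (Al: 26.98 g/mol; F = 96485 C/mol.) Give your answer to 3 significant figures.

n(Al) = 14.4 / 26.98 = 0.5337 mol
Al³⁺ + 3e⁻ → Al, so n(e⁻) = 3 × 0.5337 = 1.601 mol
Q = 1.601 × 96485 = 1.545×10^5 C
I = Q / t = 1.545×10^5 / 22536 s = 6.86 A

6.86 A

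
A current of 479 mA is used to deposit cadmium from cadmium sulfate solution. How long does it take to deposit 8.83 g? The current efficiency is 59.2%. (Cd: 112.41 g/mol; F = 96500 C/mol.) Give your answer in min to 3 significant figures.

891 min

n(Cd) = 8.83 / 112.41 = 0.07855 mol
Cd²⁺ + 2e⁻ → Cd, so n(e⁻) = 2 × 0.07855 = 0.1571 mol
Q = 0.1571 × 96500 / 0.592 = 25610 C
t = Q / I = 25610 / 0.479 = 53470 s = 891 min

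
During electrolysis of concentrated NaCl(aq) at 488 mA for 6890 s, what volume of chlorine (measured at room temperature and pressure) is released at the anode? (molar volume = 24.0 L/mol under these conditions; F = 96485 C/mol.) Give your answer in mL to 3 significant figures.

Q = 0.488 A × 6890 s = 3362 C
n(e⁻) = 3362 / 96485 = 0.03484 mol
2Cl⁻ → Cl₂ + 2e⁻, so n(Cl₂) = 0.03484 / 2 = 0.01742 mol
V = 0.01742 × 24.0 = 0.4181 L
= 418 mL

418 mL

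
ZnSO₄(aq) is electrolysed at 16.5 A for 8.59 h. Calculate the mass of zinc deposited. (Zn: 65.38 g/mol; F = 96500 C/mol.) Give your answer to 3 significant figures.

173 g

Q = 16.5 A × 30924 s = 5.102×10^5 C
n(e⁻) = 5.102×10^5 / 96500 = 5.287 mol
Zn²⁺ + 2e⁻ → Zn, so n(Zn) = 5.287 / 2 = 2.644 mol
m = 2.644 × 65.38 = 173 g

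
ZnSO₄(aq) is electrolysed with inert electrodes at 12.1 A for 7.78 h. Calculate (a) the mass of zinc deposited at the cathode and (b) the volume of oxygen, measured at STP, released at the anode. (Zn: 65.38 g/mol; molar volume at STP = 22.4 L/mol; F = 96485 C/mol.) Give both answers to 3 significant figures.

Q = 12.1 × 28008 = 3.389×10^5 C; n(e⁻) = 3.389×10^5 / 96485 = 3.512 mol
Cathode: Zn²⁺ + 2e⁻ → Zn → n(Zn) = 3.512/2 = 1.756 mol → 115 g
Anode: 2H₂O → O₂ + 4H⁺ + 4e⁻ → n(O₂) = 3.512/4 = 0.8780 mol → 19.7 L

115 g Zn; 19.7 L O₂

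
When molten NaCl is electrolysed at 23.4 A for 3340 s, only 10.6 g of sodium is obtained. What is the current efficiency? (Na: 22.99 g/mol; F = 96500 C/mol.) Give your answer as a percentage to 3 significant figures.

Q = 23.4 × 3340 = 78160 C
n(e⁻) = 78160 / 96500 = 0.8099 mol
Na⁺ + e⁻ → Na, so theoretical n(Na) = 0.8099 mol → 18.62 g
Efficiency = 10.6 / 18.62 = 0.5693 = 56.9%

56.9%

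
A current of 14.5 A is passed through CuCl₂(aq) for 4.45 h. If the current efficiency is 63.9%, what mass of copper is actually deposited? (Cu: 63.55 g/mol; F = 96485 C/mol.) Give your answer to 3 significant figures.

48.9 g

Q = 14.5 × 16020 = 2.323×10^5 C
n(e⁻) = 2.323×10^5 / 96485 = 2.408 mol
Cu²⁺ + 2e⁻ → Cu, so theoretical m(Cu) = 1.204 × 63.55 = 76.51 g
Actual mass = 63.9% × 76.51 = 48.9 g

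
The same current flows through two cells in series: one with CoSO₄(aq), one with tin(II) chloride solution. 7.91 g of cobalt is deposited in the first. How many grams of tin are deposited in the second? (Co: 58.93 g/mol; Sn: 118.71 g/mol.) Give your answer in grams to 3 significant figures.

15.9 g

n(Co) = 7.91 / 58.93 = 0.1342 mol
Co²⁺ + 2e⁻ → Co, so n(e⁻) = 2 × 0.1342 = 0.2684 mol
Since the cells are in series, n(e⁻) in the Sn cell is also 0.2684 mol.
Sn²⁺ + 2e⁻ → Sn, so n(Sn) = 0.2684 / 2 = 0.1342 mol
m(Sn) = 0.1342 × 118.71 = 15.9 g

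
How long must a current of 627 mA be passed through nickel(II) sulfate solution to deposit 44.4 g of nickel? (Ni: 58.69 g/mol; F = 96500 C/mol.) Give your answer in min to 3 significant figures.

n(Ni) = 44.4 / 58.69 = 0.7565 mol
Ni²⁺ + 2e⁻ → Ni, so n(e⁻) = 2 × 0.7565 = 1.513 mol
Q = 1.513 × 96500 = 1.460×10^5 C
t = Q / I = 1.460×10^5 / 0.627 = 2.329×10^5 s = 3880 min

3880 min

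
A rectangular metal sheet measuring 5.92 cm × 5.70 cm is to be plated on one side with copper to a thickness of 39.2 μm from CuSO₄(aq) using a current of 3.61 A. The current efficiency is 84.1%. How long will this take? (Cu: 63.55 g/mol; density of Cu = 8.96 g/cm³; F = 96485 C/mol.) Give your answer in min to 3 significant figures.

Plated area = 5.92 × 5.70 = 33.74 cm²
Volume = 33.74 × 39.2×10⁻⁴ cm = 0.1323 cm³
m(Cu) = 0.1323 × 8.96 = 1.185 g
n(Cu) = 1.185 / 63.55 = 0.01865 mol; n(e⁻) = 2 × 0.01865 = 0.03730 mol
Q = 0.03730 × 96485 / 0.841 = 4279 C
t = 4279 / 3.61 = 1185 s = 19.8 min

19.8 min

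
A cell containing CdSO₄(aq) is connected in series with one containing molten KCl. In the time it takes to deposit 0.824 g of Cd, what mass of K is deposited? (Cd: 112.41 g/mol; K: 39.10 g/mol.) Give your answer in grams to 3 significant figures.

0.573 g

n(Cd) = 0.824 / 112.41 = 0.007330 mol
Cd²⁺ + 2e⁻ → Cd, so n(e⁻) = 2 × 0.007330 = 0.01466 mol
Same current for the same time ⇒ same n(e⁻) = 0.01466 mol in both cells.
K⁺ + e⁻ → K, so n(K) = 0.01466 mol
m(K) = 0.01466 × 39.10 = 0.573 g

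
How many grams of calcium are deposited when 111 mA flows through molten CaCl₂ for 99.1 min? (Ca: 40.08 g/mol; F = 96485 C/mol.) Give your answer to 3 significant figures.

Charge passed = 0.111 × 5946 = 660.0 C
n(e⁻) = Q/F = 660.0/96485 = 0.006840 mol
Ca²⁺ + 2e⁻ → Ca, so n(Ca) = 0.006840 / 2 = 0.003420 mol
m = 0.003420 × 40.08 = 0.137 g

0.137 g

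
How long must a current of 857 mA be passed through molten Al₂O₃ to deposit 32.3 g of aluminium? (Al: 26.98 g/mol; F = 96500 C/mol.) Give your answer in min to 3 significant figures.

n(Al) = 32.3 / 26.98 = 1.197 mol
Al³⁺ + 3e⁻ → Al, so n(e⁻) = 3 × 1.197 = 3.591 mol
Q = 3.591 × 96500 = 3.465×10^5 C
t = Q / I = 3.465×10^5 / 0.857 = 4.043×10^5 s = 6740 min

6740 min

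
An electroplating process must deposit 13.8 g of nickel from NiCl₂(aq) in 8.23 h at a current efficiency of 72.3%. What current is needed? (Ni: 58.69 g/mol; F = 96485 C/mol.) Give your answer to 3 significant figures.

2.12 A

n(Ni) = 13.8 / 58.69 = 0.2351 mol
Ni²⁺ + 2e⁻ → Ni, so n(e⁻) = 2 × 0.2351 = 0.4702 mol
Q = 0.4702 × 96485 / 0.723 = 62750 C
I = Q / t = 62750 / 29628 s = 2.12 A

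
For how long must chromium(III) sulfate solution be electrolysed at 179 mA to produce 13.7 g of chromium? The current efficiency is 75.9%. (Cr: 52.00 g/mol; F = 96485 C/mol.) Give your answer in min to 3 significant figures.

n(Cr) = 13.7 / 52.00 = 0.2635 mol
Cr³⁺ + 3e⁻ → Cr, so n(e⁻) = 3 × 0.2635 = 0.7905 mol
Q = 0.7905 × 96485 / 0.759 = 1.005×10^5 C
t = Q / I = 1.005×10^5 / 0.179 = 5.615×10^5 s = 9360 min

9360 min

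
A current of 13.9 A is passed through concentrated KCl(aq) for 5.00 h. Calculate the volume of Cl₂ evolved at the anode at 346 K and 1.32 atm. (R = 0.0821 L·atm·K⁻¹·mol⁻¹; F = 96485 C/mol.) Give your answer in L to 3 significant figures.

Q = It = 13.9 × 18000 = 2.502×10^5 C
n(e⁻) = 2.502×10^5 / 96485 = 2.593 mol
2Cl⁻ → Cl₂ + 2e⁻, so n(Cl₂) = 2.593 / 2 = 1.297 mol
V = nRT/P = 1.297 × 0.0821 × 346 / 1.32 = 27.91 L

27.9 L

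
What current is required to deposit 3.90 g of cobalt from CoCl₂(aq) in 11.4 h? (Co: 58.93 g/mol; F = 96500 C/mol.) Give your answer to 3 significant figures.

0.311 A

n(Co) = 3.90 / 58.93 = 0.06618 mol
Co²⁺ + 2e⁻ → Co, so n(e⁻) = 2 × 0.06618 = 0.1324 mol
Q = 0.1324 × 96500 = 12780 C
I = Q / t = 12780 / 41040 s = 0.311 A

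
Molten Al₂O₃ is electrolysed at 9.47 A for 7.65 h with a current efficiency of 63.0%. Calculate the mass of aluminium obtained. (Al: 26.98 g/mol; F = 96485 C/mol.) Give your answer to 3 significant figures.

15.3 g

Q = 9.47 × 27540 = 2.608×10^5 C
n(e⁻) = 2.608×10^5 / 96485 = 2.703 mol
Al³⁺ + 3e⁻ → Al, so theoretical m(Al) = 0.9010 × 26.98 = 24.31 g
Actual mass = 63.0% × 24.31 = 15.3 g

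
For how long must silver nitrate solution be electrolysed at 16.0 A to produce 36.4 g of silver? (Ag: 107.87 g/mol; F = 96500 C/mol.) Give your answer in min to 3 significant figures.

n(Ag) = 36.4 / 107.87 = 0.3374 mol
Ag⁺ + e⁻ → Ag, so n(e⁻) = 0.3374 mol
Q = 0.3374 × 96500 = 32560 C
t = Q / I = 32560 / 16.0 = 2035 s = 33.9 min

33.9 min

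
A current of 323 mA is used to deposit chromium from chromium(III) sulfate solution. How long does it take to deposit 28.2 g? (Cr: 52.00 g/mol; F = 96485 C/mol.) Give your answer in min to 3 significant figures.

8100 min

n(Cr) = 28.2 / 52.00 = 0.5423 mol
Cr³⁺ + 3e⁻ → Cr, so n(e⁻) = 3 × 0.5423 = 1.627 mol
Q = 1.627 × 96485 = 1.570×10^5 C
t = Q / I = 1.570×10^5 / 0.323 = 4.861×10^5 s = 8100 min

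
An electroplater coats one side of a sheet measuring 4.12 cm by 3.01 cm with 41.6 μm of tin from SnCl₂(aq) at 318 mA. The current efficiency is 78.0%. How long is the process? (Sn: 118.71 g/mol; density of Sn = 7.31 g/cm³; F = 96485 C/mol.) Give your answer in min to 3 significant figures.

41.2 min

Plated area = 4.12 × 3.01 = 12.40 cm²
Volume = 12.40 × 41.6×10⁻⁴ cm = 0.05158 cm³
m(Sn) = 0.05158 × 7.31 = 0.3770 g
n(Sn) = 0.3770 / 118.71 = 0.003176 mol; n(e⁻) = 2 × 0.003176 = 0.006352 mol
Q = 0.006352 × 96485 / 0.780 = 785.7 C
t = 785.7 / 0.318 = 2471 s = 41.2 min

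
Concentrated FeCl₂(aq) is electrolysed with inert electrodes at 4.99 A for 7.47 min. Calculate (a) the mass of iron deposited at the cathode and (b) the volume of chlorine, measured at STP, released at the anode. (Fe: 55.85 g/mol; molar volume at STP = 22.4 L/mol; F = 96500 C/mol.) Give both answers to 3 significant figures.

0.647 g Fe; 0.260 L Cl₂

Q = 4.99 × 448.2 = 2237 C; n(e⁻) = 2237 / 96500 = 0.02318 mol
Cathode: Fe²⁺ + 2e⁻ → Fe → n(Fe) = 0.02318/2 = 0.01159 mol → 0.647 g
Anode: 2Cl⁻ → Cl₂ + 2e⁻ → n(Cl₂) = 0.02318/2 = 0.01159 mol → 0.260 L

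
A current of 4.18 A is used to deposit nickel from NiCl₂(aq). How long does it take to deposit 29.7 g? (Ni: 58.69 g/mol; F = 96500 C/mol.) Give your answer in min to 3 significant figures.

389 min

n(Ni) = 29.7 / 58.69 = 0.5060 mol
Ni²⁺ + 2e⁻ → Ni, so n(e⁻) = 2 × 0.5060 = 1.012 mol
Q = 1.012 × 96500 = 97660 C
t = Q / I = 97660 / 4.18 = 23360 s = 389 min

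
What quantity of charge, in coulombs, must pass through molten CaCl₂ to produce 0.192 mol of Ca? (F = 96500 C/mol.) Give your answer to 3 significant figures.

37100 C

Ca²⁺ + 2e⁻ → Ca, so n(e⁻) = 2 × 0.192 = 0.3840 mol
Q = 0.3840 × 96500 = 37060 C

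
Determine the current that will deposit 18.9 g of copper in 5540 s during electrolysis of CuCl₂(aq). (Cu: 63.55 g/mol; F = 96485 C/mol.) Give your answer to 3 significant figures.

10.4 A

n(Cu) = 18.9 / 63.55 = 0.2974 mol
Cu²⁺ + 2e⁻ → Cu, so n(e⁻) = 2 × 0.2974 = 0.5948 mol
Q = 0.5948 × 96485 = 57390 C
I = Q / t = 57390 / 5540 s = 10.4 A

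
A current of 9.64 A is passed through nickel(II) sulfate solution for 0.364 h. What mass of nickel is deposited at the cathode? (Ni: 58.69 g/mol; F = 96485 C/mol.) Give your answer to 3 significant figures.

3.84 g

Q = 9.64 A × 1310.4 s = 12630 C
n(e⁻) = 12630 / 96485 = 0.1309 mol
Ni²⁺ + 2e⁻ → Ni, so n(Ni) = 0.1309 / 2 = 0.06545 mol
m = 0.06545 × 58.69 = 3.84 g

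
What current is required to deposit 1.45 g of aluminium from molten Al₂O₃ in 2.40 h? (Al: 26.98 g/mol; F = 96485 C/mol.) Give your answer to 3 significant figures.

1.80 A

n(Al) = 1.45 / 26.98 = 0.05374 mol
Al³⁺ + 3e⁻ → Al, so n(e⁻) = 3 × 0.05374 = 0.1612 mol
Q = 0.1612 × 96485 = 15550 C
I = Q / t = 15550 / 8640 s = 1.80 A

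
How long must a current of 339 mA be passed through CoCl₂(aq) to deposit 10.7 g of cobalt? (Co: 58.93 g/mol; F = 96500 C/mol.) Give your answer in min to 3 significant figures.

1720 min

n(Co) = 10.7 / 58.93 = 0.1816 mol
Co²⁺ + 2e⁻ → Co, so n(e⁻) = 2 × 0.1816 = 0.3632 mol
Q = 0.3632 × 96500 = 35050 C
t = Q / I = 35050 / 0.339 = 1.034×10^5 s = 1720 min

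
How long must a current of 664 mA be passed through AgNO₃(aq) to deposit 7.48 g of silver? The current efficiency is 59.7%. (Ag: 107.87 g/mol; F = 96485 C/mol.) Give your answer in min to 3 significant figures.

281 min

n(Ag) = 7.48 / 107.87 = 0.06934 mol
Ag⁺ + e⁻ → Ag, so n(e⁻) = 0.06934 mol
Q = 0.06934 × 96485 / 0.597 = 11210 C
t = Q / I = 11210 / 0.664 = 16880 s = 281 min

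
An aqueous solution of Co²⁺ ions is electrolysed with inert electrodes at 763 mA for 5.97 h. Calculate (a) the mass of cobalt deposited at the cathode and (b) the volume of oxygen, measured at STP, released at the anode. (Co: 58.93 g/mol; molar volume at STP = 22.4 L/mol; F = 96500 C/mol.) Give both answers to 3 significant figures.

Q = 0.763 × 21492 = 16400 C; n(e⁻) = 16400 / 96500 = 0.1699 mol
Cathode: Co²⁺ + 2e⁻ → Co → n(Co) = 0.1699/2 = 0.08495 mol → 5.01 g
Anode: 2H₂O → O₂ + 4H⁺ + 4e⁻ → n(O₂) = 0.1699/4 = 0.04248 mol → 0.952 L

5.01 g Co; 0.952 L O₂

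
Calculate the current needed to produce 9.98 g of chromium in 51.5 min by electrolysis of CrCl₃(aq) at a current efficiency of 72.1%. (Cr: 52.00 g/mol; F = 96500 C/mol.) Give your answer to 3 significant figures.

n(Cr) = 9.98 / 52.00 = 0.1919 mol
Cr³⁺ + 3e⁻ → Cr, so n(e⁻) = 3 × 0.1919 = 0.5757 mol
Q = 0.5757 × 96500 / 0.721 = 77050 C
I = Q / t = 77050 / 3090 s = 24.9 A

24.9 A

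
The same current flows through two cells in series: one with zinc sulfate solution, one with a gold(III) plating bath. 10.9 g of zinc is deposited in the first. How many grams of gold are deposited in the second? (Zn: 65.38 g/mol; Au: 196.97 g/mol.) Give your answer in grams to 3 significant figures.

21.9 g

n(Zn) = 10.9 / 65.38 = 0.1667 mol
Zn²⁺ + 2e⁻ → Zn, so n(e⁻) = 2 × 0.1667 = 0.3334 mol
The cells are in series, so the same charge (and hence the same n(e⁻) = 0.3334 mol) passes through both.
Au³⁺ + 3e⁻ → Au, so n(Au) = 0.3334 / 3 = 0.1111 mol
m(Au) = 0.1111 × 196.97 = 21.9 g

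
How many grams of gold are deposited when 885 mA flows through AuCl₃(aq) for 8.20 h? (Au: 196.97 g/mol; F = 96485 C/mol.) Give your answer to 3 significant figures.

17.8 g

Q = It = 0.885 × 29520 = 26130 C
Moles of electrons = 26130 / 96485 = 0.2708 mol
Au³⁺ + 3e⁻ → Au, so n(Au) = 0.2708 / 3 = 0.09027 mol
m = 0.09027 × 196.97 = 17.8 g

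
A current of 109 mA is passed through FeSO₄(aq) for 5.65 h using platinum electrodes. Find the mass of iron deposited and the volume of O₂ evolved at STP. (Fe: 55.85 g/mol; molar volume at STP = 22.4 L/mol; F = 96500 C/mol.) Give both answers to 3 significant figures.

Q = 0.109 × 20340 = 2217 C; n(e⁻) = 2217 / 96500 = 0.02297 mol
Cathode: Fe²⁺ + 2e⁻ → Fe → n(Fe) = 0.02297/2 = 0.01149 mol → 0.642 g
Anode: 2H₂O → O₂ + 4H⁺ + 4e⁻ → n(O₂) = 0.02297/4 = 0.005743 mol → 0.129 L

0.642 g Fe; 0.129 L O₂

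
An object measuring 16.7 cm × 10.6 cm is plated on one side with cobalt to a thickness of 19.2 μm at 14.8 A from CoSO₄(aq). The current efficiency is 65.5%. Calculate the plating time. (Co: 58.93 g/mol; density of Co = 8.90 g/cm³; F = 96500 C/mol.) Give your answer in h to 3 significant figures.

0.284 h

Plated area = 16.7 × 10.6 = 177.0 cm²
Volume = 177.0 × 19.2×10⁻⁴ cm = 0.3398 cm³
m(Co) = 0.3398 × 8.90 = 3.024 g
n(Co) = 3.024 / 58.93 = 0.05132 mol; n(e⁻) = 2 × 0.05132 = 0.1026 mol
Q = 0.1026 × 96500 / 0.655 = 15120 C
t = 15120 / 14.8 = 1022 s = 0.284 h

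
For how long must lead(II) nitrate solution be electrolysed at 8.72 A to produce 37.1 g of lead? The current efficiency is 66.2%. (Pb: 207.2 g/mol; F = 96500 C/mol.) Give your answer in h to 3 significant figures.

1.66 h

n(Pb) = 37.1 / 207.2 = 0.1791 mol
Pb²⁺ + 2e⁻ → Pb, so n(e⁻) = 2 × 0.1791 = 0.3582 mol
Q = 0.3582 × 96500 / 0.662 = 52210 C
t = Q / I = 52210 / 8.72 = 5987 s = 1.66 h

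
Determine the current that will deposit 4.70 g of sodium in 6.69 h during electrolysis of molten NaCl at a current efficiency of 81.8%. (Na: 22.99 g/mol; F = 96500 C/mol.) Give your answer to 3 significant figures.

n(Na) = 4.70 / 22.99 = 0.2044 mol
Na⁺ + e⁻ → Na, so n(e⁻) = 0.2044 mol
Q = 0.2044 × 96500 / 0.818 = 24110 C
I = Q / t = 24110 / 24084 s = 1.00 A

1.00 A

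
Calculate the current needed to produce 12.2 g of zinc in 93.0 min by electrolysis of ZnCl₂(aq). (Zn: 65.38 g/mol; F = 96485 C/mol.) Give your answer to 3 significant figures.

6.45 A

n(Zn) = 12.2 / 65.38 = 0.1866 mol
Zn²⁺ + 2e⁻ → Zn, so n(e⁻) = 2 × 0.1866 = 0.3732 mol
Q = 0.3732 × 96485 = 36010 C
I = Q / t = 36010 / 5580 s = 6.45 A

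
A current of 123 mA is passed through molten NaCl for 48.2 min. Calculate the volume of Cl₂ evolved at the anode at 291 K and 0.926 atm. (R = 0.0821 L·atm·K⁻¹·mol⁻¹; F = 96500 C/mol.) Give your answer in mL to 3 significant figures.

47.6 mL

Charge passed = 0.123 × 2892 = 355.7 C
n(e⁻) = Q/F = 355.7/96500 = 0.003686 mol
2Cl⁻ → Cl₂ + 2e⁻, so n(Cl₂) = 0.003686 / 2 = 0.001843 mol
V = nRT/P = 0.001843 × 0.0821 × 291 / 0.926 = 0.04755 L
= 47.6 mL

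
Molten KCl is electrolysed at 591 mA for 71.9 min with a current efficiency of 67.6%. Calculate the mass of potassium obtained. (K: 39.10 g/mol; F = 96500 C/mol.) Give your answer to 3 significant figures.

Q = 0.591 × 4314 = 2550 C
n(e⁻) = 2550 / 96500 = 0.02642 mol
K⁺ + e⁻ → K, so theoretical m(K) = 0.02642 × 39.10 = 1.033 g
Actual mass = 67.6% × 1.033 = 0.698 g

0.698 g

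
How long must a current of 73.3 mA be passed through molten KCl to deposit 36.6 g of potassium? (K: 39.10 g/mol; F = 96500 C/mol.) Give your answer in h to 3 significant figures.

342 h

n(K) = 36.6 / 39.10 = 0.9361 mol
K⁺ + e⁻ → K, so n(e⁻) = 0.9361 mol
Q = 0.9361 × 96500 = 90330 C
t = Q / I = 90330 / 0.0733 = 1.232×10^6 s = 342 h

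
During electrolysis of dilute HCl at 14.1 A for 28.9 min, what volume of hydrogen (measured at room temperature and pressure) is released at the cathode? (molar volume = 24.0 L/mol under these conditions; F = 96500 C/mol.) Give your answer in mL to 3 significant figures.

3040 mL

Q = It = 14.1 × 1734 = 24450 C
n(e⁻) = 24450 / 96500 = 0.2534 mol
2H⁺ + 2e⁻ → H₂, so n(H₂) = 0.2534 / 2 = 0.1267 mol
V = 0.1267 × 24.0 = 3.041 L
= 3040 mL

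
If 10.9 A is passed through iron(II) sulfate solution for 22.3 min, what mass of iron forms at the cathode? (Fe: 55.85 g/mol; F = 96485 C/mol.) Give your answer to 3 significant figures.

Q = 10.9 A × 1338 s = 14580 C
Moles of electrons = 14580 / 96485 = 0.1511 mol
Fe²⁺ + 2e⁻ → Fe, so n(Fe) = 0.1511 / 2 = 0.07555 mol
m = 0.07555 × 55.85 = 4.22 g

4.22 g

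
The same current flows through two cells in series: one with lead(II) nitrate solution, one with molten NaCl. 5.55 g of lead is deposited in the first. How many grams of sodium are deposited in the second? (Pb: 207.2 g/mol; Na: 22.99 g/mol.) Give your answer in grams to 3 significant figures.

1.23 g

n(Pb) = 5.55 / 207.2 = 0.02679 mol
Pb²⁺ + 2e⁻ → Pb, so n(e⁻) = 2 × 0.02679 = 0.05358 mol
In series, the same 0.05358 mol of electrons flows through the second cell.
Na⁺ + e⁻ → Na, so n(Na) = 0.05358 mol
m(Na) = 0.05358 × 22.99 = 1.23 g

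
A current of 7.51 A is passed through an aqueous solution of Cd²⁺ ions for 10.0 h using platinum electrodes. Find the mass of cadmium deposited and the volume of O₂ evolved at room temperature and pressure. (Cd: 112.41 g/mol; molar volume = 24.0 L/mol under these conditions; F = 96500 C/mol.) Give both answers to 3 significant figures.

Q = 7.51 × 36000 = 2.704×10^5 C; n(e⁻) = 2.704×10^5 / 96500 = 2.802 mol
Cathode: Cd²⁺ + 2e⁻ → Cd → n(Cd) = 2.802/2 = 1.401 mol → 157 g
Anode: 2H₂O → O₂ + 4H⁺ + 4e⁻ → n(O₂) = 2.802/4 = 0.7005 mol → 16.8 L

157 g Cd; 16.8 L O₂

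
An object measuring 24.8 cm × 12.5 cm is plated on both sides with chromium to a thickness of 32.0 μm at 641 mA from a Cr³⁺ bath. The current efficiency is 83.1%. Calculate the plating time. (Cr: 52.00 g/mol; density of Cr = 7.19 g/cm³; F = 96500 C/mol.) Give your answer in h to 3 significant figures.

Plated area = 2 × 24.8 × 12.5 = 620.0 cm²
Volume = 620.0 × 32.0×10⁻⁴ cm = 1.984 cm³
m(Cr) = 1.984 × 7.19 = 14.26 g
n(Cr) = 14.26 / 52.00 = 0.2742 mol; n(e⁻) = 3 × 0.2742 = 0.8226 mol
Q = 0.8226 × 96500 / 0.831 = 95520 C
t = 95520 / 0.641 = 1.490×10^5 s = 41.4 h

41.4 h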